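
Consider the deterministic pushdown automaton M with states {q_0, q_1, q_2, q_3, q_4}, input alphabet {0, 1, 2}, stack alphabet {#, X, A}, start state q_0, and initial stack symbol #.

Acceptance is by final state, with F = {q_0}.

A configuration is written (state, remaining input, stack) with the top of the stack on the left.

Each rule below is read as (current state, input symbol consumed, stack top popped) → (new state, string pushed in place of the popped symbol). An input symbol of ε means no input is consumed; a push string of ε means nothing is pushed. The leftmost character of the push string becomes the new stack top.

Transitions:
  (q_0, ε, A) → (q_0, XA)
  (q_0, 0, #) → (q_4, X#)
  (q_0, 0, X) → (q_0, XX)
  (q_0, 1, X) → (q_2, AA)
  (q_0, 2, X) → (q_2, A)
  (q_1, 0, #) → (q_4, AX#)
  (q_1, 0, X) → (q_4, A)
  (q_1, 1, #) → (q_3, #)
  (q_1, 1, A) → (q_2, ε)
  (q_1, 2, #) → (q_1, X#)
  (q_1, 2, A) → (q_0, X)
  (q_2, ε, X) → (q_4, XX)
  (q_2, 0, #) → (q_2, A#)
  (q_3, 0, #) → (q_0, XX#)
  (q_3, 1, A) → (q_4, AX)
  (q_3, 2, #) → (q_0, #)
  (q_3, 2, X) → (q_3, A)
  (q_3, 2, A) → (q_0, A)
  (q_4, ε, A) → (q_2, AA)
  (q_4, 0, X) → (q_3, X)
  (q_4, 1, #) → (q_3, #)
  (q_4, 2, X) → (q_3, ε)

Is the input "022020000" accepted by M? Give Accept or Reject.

(q_0, 022020000, #)
  read 0, top #: go to q_4, push X# → (q_4, 22020000, X#)
  read 2, top X: go to q_3, push ε → (q_3, 2020000, #)
  read 2, top #: go to q_0, push # → (q_0, 020000, #)
  read 0, top #: go to q_4, push X# → (q_4, 20000, X#)
  read 2, top X: go to q_3, push ε → (q_3, 0000, #)
  read 0, top #: go to q_0, push XX# → (q_0, 000, XX#)
  read 0, top X: go to q_0, push XX → (q_0, 00, XXX#)
  read 0, top X: go to q_0, push XX → (q_0, 0, XXXX#)
  read 0, top X: go to q_0, push XX → (q_0, ε, XXXXX#)
All input consumed; state q_0 ∈ F.

Accept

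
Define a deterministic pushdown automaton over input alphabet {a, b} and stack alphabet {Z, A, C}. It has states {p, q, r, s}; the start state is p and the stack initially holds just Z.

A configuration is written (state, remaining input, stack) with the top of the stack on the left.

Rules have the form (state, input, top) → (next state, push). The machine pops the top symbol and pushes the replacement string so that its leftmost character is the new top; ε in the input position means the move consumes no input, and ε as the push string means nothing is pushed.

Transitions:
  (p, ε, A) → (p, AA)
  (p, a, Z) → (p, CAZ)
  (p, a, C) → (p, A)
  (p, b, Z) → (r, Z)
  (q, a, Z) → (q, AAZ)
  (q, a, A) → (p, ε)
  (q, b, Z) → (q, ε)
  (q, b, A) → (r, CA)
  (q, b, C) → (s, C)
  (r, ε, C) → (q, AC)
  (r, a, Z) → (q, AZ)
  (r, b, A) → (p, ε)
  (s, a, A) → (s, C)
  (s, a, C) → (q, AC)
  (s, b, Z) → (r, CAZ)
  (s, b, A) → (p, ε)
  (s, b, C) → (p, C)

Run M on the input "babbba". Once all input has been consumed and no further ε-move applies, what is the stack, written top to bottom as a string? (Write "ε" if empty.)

CACACAZ

(p, babbba, Z)
  read b, top Z: go to r, push Z → (r, abbba, Z)
  read a, top Z: go to q, push AZ → (q, bbba, AZ)
  read b, top A: go to r, push CA → (r, bba, CAZ)
  ε-move, top C: go to q, push AC → (q, bba, ACAZ)
  read b, top A: go to r, push CA → (r, ba, CACAZ)
  ε-move, top C: go to q, push AC → (q, ba, ACACAZ)
  read b, top A: go to r, push CA → (r, a, CACACAZ)
  ε-move, top C: go to q, push AC → (q, a, ACACACAZ)
  read a, top A: go to p, push ε → (p, ε, CACACAZ)
All input consumed in state p with stack CACACAZ.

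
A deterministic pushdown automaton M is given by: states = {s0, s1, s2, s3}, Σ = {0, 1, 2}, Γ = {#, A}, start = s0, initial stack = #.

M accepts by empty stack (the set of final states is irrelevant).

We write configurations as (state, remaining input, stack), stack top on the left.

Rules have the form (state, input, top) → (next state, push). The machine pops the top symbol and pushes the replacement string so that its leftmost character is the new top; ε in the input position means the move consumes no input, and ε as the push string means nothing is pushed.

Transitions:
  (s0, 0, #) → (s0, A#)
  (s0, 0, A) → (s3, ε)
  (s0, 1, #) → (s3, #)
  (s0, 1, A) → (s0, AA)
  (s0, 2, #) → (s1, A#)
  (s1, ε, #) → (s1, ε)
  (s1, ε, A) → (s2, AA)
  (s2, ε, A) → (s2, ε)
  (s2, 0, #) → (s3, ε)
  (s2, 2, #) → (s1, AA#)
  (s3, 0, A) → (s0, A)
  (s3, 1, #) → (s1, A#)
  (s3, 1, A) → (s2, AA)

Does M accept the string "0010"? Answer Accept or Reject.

Accept

(s0, 0010, #)
  read 0, top #: go to s0, push A# → (s0, 010, A#)
  read 0, top A: go to s3, push ε → (s3, 10, #)
  read 1, top #: go to s1, push A# → (s1, 0, A#)
  ε-move, top A: go to s2, push AA → (s2, 0, AA#)
  ε-move, top A: go to s2, push ε → (s2, 0, A#)
  ε-move, top A: go to s2, push ε → (s2, 0, #)
  read 0, top #: go to s3, push ε → (s3, ε, ε)
All input consumed and the stack is empty.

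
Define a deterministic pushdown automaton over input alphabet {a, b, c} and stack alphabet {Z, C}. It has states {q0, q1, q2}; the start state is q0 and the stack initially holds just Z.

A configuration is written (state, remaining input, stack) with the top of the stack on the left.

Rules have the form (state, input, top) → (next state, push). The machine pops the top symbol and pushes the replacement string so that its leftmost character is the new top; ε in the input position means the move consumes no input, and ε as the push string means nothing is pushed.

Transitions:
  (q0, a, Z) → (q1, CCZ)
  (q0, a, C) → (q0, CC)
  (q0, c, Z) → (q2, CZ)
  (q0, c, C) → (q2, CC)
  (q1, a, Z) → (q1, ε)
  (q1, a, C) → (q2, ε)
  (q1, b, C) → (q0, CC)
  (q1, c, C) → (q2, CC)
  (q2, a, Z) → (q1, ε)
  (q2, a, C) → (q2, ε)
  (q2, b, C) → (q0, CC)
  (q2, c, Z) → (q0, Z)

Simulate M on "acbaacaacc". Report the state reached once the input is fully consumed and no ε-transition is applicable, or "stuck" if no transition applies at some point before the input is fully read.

(q0, acbaacaacc, Z)
  read a, top Z: go to q1, push CCZ → (q1, cbaacaacc, CCZ)
  read c, top C: go to q2, push CC → (q2, baacaacc, CCCZ)
  read b, top C: go to q0, push CC → (q0, aacaacc, CCCCZ)
  read a, top C: go to q0, push CC → (q0, acaacc, CCCCCZ)
  read a, top C: go to q0, push CC → (q0, caacc, CCCCCCZ)
  read c, top C: go to q2, push CC → (q2, aacc, CCCCCCCZ)
  read a, top C: go to q2, push ε → (q2, acc, CCCCCCZ)
  read a, top C: go to q2, push ε → (q2, cc, CCCCCZ)
No transition for (q2, c, top C); M blocks with input cc remaining.

stuck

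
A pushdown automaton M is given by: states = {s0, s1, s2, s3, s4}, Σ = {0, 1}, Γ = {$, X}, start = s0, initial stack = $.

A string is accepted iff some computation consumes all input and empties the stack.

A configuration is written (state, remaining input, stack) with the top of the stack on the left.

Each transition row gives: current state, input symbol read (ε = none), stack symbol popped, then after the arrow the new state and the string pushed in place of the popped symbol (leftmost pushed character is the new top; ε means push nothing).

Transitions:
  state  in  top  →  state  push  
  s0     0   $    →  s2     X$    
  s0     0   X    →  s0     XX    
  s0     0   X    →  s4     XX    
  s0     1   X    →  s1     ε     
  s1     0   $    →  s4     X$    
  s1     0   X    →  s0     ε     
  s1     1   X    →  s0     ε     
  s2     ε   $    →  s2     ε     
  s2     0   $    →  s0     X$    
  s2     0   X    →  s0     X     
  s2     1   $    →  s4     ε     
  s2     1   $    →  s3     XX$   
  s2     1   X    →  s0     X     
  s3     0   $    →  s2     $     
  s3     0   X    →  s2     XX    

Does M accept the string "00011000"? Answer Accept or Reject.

Reject

No computation consumes all input and empties the stack.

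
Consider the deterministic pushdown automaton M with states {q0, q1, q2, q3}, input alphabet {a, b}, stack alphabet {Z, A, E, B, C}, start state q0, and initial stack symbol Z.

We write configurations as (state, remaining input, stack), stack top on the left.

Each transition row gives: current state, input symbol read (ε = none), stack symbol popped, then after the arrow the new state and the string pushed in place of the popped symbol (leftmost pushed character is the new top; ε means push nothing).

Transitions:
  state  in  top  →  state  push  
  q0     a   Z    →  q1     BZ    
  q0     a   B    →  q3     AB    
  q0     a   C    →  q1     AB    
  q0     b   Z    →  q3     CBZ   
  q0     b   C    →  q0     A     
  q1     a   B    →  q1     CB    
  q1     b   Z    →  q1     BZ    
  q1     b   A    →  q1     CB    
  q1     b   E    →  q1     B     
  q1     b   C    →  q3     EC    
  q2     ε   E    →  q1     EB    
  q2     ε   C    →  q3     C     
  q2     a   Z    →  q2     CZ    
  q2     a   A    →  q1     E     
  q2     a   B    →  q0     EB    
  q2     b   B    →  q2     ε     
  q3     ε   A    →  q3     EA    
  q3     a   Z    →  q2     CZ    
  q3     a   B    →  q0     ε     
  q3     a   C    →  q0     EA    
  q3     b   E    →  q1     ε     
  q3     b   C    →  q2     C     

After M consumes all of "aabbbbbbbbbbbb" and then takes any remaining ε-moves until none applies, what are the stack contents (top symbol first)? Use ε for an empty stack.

CBZ

(q0, aabbbbbbbbbbbb, Z)
  read a, top Z: go to q1, push BZ → (q1, abbbbbbbbbbbb, BZ)
  read a, top B: go to q1, push CB → (q1, bbbbbbbbbbbb, CBZ)
  read b, top C: go to q3, push EC → (q3, bbbbbbbbbbb, ECBZ)
  read b, top E: go to q1, push ε → (q1, bbbbbbbbbb, CBZ)
  read b, top C: go to q3, push EC → (q3, bbbbbbbbb, ECBZ)
  read b, top E: go to q1, push ε → (q1, bbbbbbbb, CBZ)
  read b, top C: go to q3, push EC → (q3, bbbbbbb, ECBZ)
  read b, top E: go to q1, push ε → (q1, bbbbbb, CBZ)
  read b, top C: go to q3, push EC → (q3, bbbbb, ECBZ)
  read b, top E: go to q1, push ε → (q1, bbbb, CBZ)
  read b, top C: go to q3, push EC → (q3, bbb, ECBZ)
  read b, top E: go to q1, push ε → (q1, bb, CBZ)
  read b, top C: go to q3, push EC → (q3, b, ECBZ)
  read b, top E: go to q1, push ε → (q1, ε, CBZ)
All input consumed in state q1 with stack CBZ.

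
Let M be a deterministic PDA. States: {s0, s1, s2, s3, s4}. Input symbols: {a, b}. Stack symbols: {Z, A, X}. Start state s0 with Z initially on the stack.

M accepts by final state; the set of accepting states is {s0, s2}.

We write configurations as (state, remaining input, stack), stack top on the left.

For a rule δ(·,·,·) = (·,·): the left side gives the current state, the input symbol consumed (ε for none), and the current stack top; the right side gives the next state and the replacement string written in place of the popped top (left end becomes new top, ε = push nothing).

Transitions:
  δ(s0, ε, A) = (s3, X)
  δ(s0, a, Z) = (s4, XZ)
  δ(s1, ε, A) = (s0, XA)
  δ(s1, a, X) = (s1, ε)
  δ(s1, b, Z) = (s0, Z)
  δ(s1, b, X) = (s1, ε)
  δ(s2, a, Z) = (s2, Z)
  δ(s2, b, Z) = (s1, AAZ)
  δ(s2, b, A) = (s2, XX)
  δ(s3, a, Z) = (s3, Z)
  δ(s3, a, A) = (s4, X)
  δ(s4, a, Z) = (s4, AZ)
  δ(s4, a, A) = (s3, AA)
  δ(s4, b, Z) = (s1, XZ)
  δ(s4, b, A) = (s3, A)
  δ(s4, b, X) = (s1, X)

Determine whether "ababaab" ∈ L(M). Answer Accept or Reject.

Reject

(s0, ababaab, Z)
  read a, top Z: go to s4, push XZ → (s4, babaab, XZ)
  read b, top X: go to s1, push X → (s1, abaab, XZ)
  read a, top X: go to s1, push ε → (s1, baab, Z)
  read b, top Z: go to s0, push Z → (s0, aab, Z)
  read a, top Z: go to s4, push XZ → (s4, ab, XZ)
No transition applies at (s4, ab, XZ); input not fully consumed.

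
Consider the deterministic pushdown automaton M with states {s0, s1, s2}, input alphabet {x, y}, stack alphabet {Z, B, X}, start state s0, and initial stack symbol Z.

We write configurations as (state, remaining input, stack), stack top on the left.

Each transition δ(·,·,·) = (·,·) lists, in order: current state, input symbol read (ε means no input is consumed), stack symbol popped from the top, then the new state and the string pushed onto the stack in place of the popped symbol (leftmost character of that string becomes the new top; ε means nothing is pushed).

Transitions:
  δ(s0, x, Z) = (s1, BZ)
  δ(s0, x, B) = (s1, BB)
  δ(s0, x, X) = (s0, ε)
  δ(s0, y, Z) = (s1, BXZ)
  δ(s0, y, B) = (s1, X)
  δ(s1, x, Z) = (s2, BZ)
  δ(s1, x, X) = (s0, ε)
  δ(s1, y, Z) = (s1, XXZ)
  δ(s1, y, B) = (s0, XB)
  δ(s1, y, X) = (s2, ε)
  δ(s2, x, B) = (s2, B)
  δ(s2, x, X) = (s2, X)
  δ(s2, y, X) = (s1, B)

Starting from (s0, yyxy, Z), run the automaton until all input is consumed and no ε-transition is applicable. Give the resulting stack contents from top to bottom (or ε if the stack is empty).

(s0, yyxy, Z)
  read y, top Z: go to s1, push BXZ → (s1, yxy, BXZ)
  read y, top B: go to s0, push XB → (s0, xy, XBXZ)
  read x, top X: go to s0, push ε → (s0, y, BXZ)
  read y, top B: go to s1, push X → (s1, ε, XXZ)
All input consumed in state s1 with stack XXZ.

XXZ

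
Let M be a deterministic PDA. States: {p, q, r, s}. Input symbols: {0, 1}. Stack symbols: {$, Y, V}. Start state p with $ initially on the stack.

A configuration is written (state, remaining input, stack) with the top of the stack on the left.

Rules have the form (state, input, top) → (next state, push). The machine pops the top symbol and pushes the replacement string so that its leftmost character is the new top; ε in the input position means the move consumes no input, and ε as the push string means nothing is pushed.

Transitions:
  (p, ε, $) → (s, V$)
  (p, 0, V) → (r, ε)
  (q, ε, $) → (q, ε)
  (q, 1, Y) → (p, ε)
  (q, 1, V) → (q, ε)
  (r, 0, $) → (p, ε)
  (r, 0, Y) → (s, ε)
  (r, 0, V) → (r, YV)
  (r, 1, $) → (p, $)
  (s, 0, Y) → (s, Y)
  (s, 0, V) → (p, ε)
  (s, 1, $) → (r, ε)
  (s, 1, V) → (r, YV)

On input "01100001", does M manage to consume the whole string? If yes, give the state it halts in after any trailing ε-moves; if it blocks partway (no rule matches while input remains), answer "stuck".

(p, 01100001, $) ⊢ (s, 01100001, V$) ⊢ (p, 1100001, $) ⊢ (s, 1100001, V$) ⊢ (r, 100001, YV$)
No transition for (r, 1, top Y); M blocks with input 100001 remaining.

stuck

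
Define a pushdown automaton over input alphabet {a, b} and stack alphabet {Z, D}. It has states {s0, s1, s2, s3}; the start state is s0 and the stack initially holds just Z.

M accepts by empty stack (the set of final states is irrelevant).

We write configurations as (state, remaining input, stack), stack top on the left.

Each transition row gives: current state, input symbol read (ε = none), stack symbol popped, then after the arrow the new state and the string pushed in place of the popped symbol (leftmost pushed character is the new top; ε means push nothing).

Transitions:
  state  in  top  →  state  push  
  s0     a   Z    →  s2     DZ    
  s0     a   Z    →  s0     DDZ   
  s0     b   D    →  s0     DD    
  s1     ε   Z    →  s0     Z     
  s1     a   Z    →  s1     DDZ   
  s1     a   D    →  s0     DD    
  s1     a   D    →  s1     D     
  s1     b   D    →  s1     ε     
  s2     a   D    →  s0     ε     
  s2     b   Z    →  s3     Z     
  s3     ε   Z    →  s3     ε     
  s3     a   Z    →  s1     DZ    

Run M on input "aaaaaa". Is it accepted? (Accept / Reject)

No computation consumes all input and empties the stack.

Reject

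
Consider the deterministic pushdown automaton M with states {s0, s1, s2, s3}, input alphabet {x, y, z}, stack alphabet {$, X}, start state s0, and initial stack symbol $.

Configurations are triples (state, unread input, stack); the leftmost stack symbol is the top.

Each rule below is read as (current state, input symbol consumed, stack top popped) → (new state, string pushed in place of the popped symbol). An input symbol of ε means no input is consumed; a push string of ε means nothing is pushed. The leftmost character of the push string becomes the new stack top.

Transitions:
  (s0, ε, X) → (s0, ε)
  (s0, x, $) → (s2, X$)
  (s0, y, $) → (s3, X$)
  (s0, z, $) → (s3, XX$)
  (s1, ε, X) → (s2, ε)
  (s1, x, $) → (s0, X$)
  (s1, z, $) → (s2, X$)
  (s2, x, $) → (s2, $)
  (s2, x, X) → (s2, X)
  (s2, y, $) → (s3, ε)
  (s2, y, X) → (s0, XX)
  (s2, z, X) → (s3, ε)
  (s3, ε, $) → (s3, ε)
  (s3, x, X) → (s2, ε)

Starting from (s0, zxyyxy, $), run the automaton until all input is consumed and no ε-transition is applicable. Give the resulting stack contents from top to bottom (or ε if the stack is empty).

(s0, zxyyxy, $)
  read z, top $: go to s3, push XX$ → (s3, xyyxy, XX$)
  read x, top X: go to s2, push ε → (s2, yyxy, X$)
  read y, top X: go to s0, push XX → (s0, yxy, XX$)
  ε-move, top X: go to s0, push ε → (s0, yxy, X$)
  ε-move, top X: go to s0, push ε → (s0, yxy, $)
  read y, top $: go to s3, push X$ → (s3, xy, X$)
  read x, top X: go to s2, push ε → (s2, y, $)
  read y, top $: go to s3, push ε → (s3, ε, ε)
All input consumed in state s3 with stack ε.

ε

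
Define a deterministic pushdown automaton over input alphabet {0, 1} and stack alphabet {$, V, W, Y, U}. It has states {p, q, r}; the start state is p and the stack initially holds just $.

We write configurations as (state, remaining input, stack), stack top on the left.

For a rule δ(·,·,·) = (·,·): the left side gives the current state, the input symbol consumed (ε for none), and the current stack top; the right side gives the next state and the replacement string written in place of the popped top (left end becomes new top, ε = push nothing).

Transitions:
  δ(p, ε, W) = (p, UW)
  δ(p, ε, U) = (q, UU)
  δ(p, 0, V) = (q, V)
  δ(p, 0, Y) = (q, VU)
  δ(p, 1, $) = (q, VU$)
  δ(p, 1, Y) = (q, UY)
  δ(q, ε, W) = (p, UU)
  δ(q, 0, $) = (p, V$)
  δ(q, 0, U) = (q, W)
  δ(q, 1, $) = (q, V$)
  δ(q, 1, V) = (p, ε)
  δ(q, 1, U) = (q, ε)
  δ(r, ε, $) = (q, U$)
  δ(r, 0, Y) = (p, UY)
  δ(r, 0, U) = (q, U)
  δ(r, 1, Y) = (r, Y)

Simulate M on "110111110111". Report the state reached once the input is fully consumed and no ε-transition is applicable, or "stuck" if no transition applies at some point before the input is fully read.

(p, 110111110111, $) ⊢ (q, 10111110111, VU$) ⊢ (p, 0111110111, U$) ⊢ (q, 0111110111, UU$) ⊢ (q, 111110111, WU$) ⊢ (p, 111110111, UUU$) ⊢ (q, 111110111, UUUU$) ⊢ (q, 11110111, UUU$) ⊢ (q, 1110111, UU$) ⊢ (q, 110111, U$) ⊢ (q, 10111, $) ⊢ (q, 0111, V$)
No transition for (q, 0, top V); M blocks with input 0111 remaining.

stuck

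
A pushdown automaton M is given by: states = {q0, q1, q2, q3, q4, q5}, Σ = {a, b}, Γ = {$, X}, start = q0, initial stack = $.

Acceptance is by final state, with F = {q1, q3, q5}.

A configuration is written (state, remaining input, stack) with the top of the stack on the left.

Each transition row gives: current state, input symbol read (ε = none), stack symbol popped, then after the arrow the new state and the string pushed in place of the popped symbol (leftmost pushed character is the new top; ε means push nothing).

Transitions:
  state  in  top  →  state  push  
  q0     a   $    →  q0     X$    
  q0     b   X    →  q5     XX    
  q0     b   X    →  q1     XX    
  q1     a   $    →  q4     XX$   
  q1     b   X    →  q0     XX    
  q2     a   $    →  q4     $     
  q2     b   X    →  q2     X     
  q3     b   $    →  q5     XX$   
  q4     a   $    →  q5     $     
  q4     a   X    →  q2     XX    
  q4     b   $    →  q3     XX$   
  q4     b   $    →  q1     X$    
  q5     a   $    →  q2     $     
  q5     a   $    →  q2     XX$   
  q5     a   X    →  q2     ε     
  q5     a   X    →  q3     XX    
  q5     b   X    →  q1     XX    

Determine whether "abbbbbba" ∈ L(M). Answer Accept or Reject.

Accept

One accepting computation: (q0, abbbbbba, $) ⊢ (q0, bbbbbba, X$) ⊢ (q5, bbbbba, XX$) ⊢ (q1, bbbba, XXX$) ⊢ (q0, bbba, XXXX$) ⊢ (q1, bba, XXXXX$) ⊢ (q0, ba, XXXXXX$) ⊢ (q5, a, XXXXXXX$) ⊢ (q3, ε, XXXXXXXX$)
All input consumed and state q3 ∈ F.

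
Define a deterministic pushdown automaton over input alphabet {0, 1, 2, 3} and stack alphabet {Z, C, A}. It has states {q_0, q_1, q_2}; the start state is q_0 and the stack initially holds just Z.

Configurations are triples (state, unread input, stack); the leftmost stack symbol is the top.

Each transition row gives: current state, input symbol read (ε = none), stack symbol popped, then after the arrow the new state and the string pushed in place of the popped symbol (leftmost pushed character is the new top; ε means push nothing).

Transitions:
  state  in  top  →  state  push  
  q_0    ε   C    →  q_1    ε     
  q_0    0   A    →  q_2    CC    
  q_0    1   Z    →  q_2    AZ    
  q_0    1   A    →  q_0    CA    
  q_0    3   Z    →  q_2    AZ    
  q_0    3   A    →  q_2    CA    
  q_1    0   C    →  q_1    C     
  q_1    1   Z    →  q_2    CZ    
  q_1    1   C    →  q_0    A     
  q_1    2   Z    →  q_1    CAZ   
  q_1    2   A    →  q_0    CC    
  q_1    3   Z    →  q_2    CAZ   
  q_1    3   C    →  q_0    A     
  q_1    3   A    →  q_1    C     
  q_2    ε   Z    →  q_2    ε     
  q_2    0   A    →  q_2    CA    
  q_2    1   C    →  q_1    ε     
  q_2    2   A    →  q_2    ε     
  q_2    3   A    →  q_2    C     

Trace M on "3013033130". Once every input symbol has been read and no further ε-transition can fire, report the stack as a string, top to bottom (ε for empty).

CZ

(q_0, 3013033130, Z)
  read 3, top Z: go to q_2, push AZ → (q_2, 013033130, AZ)
  read 0, top A: go to q_2, push CA → (q_2, 13033130, CAZ)
  read 1, top C: go to q_1, push ε → (q_1, 3033130, AZ)
  read 3, top A: go to q_1, push C → (q_1, 033130, CZ)
  read 0, top C: go to q_1, push C → (q_1, 33130, CZ)
  read 3, top C: go to q_0, push A → (q_0, 3130, AZ)
  read 3, top A: go to q_2, push CA → (q_2, 130, CAZ)
  read 1, top C: go to q_1, push ε → (q_1, 30, AZ)
  read 3, top A: go to q_1, push C → (q_1, 0, CZ)
  read 0, top C: go to q_1, push C → (q_1, ε, CZ)
All input consumed in state q_1 with stack CZ.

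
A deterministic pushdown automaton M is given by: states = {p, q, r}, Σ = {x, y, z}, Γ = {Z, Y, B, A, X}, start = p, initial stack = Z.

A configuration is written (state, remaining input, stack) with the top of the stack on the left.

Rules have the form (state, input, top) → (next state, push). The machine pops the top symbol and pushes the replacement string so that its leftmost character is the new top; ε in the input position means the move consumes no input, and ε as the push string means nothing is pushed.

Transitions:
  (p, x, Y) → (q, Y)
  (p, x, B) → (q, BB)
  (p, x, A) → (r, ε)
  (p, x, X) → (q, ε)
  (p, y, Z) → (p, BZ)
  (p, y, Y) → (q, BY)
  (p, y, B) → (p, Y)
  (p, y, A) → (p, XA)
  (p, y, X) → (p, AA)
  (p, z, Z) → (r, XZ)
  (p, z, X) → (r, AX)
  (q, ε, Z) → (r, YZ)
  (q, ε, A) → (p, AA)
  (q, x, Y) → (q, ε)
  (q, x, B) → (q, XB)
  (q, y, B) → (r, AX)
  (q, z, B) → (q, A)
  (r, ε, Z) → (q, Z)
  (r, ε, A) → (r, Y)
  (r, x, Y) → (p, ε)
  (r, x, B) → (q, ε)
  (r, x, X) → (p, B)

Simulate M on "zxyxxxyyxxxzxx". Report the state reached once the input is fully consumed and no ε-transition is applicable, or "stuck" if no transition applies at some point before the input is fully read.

(p, zxyxxxyyxxxzxx, Z) ⊢ (r, xyxxxyyxxxzxx, XZ) ⊢ (p, yxxxyyxxxzxx, BZ) ⊢ (p, xxxyyxxxzxx, YZ) ⊢ (q, xxyyxxxzxx, YZ) ⊢ (q, xyyxxxzxx, Z) ⊢ (r, xyyxxxzxx, YZ) ⊢ (p, yyxxxzxx, Z) ⊢ (p, yxxxzxx, BZ) ⊢ (p, xxxzxx, YZ) ⊢ (q, xxzxx, YZ) ⊢ (q, xzxx, Z) ⊢ (r, xzxx, YZ) ⊢ (p, zxx, Z) ⊢ (r, xx, XZ) ⊢ (p, x, BZ) ⊢ (q, ε, BBZ)
All input consumed; M is in state q.

q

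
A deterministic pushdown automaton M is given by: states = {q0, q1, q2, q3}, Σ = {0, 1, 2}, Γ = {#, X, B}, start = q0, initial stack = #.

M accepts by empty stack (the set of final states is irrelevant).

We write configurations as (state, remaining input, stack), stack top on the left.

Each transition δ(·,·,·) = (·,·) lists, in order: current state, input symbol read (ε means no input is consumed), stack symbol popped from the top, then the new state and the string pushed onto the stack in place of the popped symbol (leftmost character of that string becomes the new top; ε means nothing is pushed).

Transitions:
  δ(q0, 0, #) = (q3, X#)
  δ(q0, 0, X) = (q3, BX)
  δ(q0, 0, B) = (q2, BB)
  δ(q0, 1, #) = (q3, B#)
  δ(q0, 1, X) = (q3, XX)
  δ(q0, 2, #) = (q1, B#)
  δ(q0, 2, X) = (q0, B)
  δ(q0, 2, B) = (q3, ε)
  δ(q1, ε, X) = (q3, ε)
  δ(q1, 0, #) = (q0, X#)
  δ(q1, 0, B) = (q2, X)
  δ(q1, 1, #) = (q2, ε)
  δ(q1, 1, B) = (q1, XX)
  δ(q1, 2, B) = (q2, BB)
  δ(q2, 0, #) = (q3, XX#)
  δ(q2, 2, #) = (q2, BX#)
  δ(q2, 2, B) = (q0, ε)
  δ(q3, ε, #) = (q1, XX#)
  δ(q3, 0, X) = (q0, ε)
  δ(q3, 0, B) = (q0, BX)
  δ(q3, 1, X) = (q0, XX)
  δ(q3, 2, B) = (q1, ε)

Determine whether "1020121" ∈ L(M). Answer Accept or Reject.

Accept

(q0, 1020121, #) ⊢ (q3, 020121, B#) ⊢ (q0, 20121, BX#) ⊢ (q3, 0121, X#) ⊢ (q0, 121, #) ⊢ (q3, 21, B#) ⊢ (q1, 1, #) ⊢ (q2, ε, ε)
All input consumed and the stack is empty.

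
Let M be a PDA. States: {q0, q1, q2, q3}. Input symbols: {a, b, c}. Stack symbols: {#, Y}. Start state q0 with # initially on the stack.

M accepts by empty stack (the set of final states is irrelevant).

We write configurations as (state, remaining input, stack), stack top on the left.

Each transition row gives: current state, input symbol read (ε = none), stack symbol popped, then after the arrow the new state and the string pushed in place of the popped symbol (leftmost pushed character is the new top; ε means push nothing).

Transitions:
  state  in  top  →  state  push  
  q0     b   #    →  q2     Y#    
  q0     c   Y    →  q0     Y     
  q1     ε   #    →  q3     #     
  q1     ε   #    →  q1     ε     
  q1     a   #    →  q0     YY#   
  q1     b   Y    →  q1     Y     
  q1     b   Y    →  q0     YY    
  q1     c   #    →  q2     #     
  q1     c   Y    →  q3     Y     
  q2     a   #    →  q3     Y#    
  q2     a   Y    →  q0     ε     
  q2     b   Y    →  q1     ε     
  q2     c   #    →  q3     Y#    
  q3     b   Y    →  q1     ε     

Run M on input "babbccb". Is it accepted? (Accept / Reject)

One accepting computation: (q0, babbccb, #) ⊢ (q2, abbccb, Y#) ⊢ (q0, bbccb, #) ⊢ (q2, bccb, Y#) ⊢ (q1, ccb, #) ⊢ (q2, cb, #) ⊢ (q3, b, Y#) ⊢ (q1, ε, #) ⊢ (q1, ε, ε)
All input consumed and the stack is empty.

Accept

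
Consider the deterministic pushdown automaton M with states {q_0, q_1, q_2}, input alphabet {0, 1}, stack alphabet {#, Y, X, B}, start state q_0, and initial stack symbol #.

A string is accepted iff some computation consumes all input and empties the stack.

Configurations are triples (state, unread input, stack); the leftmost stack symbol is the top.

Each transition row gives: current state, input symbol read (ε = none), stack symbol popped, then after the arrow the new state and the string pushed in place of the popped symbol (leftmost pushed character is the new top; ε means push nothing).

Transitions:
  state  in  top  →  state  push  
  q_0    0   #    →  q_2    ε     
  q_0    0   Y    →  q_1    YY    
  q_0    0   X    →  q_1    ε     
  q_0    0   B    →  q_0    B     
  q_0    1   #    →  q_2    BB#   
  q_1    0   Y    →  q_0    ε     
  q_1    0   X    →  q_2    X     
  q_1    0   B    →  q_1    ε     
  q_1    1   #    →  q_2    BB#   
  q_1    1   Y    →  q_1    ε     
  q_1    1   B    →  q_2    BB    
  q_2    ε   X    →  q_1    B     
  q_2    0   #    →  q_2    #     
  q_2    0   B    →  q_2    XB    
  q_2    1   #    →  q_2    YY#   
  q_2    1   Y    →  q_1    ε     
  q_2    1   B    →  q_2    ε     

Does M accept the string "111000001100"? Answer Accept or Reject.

Accept

(q_0, 111000001100, #)
  read 1, top #: go to q_2, push BB# → (q_2, 11000001100, BB#)
  read 1, top B: go to q_2, push ε → (q_2, 1000001100, B#)
  read 1, top B: go to q_2, push ε → (q_2, 000001100, #)
  read 0, top #: go to q_2, push # → (q_2, 00001100, #)
  read 0, top #: go to q_2, push # → (q_2, 0001100, #)
  read 0, top #: go to q_2, push # → (q_2, 001100, #)
  read 0, top #: go to q_2, push # → (q_2, 01100, #)
  read 0, top #: go to q_2, push # → (q_2, 1100, #)
  read 1, top #: go to q_2, push YY# → (q_2, 100, YY#)
  read 1, top Y: go to q_1, push ε → (q_1, 00, Y#)
  read 0, top Y: go to q_0, push ε → (q_0, 0, #)
  read 0, top #: go to q_2, push ε → (q_2, ε, ε)
All input consumed and the stack is empty.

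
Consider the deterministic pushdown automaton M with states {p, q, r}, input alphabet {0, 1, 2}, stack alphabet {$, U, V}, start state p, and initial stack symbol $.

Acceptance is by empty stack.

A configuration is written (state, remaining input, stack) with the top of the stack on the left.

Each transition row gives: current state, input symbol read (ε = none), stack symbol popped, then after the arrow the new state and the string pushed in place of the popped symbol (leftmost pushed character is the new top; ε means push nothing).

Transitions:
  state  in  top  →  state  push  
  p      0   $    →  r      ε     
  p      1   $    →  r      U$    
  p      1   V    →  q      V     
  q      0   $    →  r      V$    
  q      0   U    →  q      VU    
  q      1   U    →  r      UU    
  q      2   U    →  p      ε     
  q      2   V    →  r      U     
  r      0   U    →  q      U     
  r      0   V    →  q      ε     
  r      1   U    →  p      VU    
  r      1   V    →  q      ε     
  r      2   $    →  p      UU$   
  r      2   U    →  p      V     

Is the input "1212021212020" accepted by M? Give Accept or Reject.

Accept

(p, 1212021212020, $) ⊢ (r, 212021212020, U$) ⊢ (p, 12021212020, V$) ⊢ (q, 2021212020, V$) ⊢ (r, 021212020, U$) ⊢ (q, 21212020, U$) ⊢ (p, 1212020, $) ⊢ (r, 212020, U$) ⊢ (p, 12020, V$) ⊢ (q, 2020, V$) ⊢ (r, 020, U$) ⊢ (q, 20, U$) ⊢ (p, 0, $) ⊢ (r, ε, ε)
All input consumed and the stack is empty.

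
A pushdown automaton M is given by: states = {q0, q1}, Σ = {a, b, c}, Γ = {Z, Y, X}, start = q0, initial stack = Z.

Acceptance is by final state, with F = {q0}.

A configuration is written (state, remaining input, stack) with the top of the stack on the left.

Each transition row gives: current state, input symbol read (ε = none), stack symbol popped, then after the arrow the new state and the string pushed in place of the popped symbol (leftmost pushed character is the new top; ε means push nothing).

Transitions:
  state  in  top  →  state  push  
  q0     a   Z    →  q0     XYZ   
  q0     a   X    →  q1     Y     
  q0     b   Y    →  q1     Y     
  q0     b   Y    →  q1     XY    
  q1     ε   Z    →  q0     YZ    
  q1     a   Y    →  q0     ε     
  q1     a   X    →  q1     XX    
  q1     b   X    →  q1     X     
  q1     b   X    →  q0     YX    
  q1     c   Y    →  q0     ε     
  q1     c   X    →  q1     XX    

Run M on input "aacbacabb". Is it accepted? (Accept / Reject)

One accepting computation: (q0, aacbacabb, Z) ⊢ (q0, acbacabb, XYZ) ⊢ (q1, cbacabb, YYZ) ⊢ (q0, bacabb, YZ) ⊢ (q1, acabb, XYZ) ⊢ (q1, cabb, XXYZ) ⊢ (q1, abb, XXXYZ) ⊢ (q1, bb, XXXXYZ) ⊢ (q1, b, XXXXYZ) ⊢ (q0, ε, YXXXXYZ)
All input consumed and state q0 ∈ F.

Accept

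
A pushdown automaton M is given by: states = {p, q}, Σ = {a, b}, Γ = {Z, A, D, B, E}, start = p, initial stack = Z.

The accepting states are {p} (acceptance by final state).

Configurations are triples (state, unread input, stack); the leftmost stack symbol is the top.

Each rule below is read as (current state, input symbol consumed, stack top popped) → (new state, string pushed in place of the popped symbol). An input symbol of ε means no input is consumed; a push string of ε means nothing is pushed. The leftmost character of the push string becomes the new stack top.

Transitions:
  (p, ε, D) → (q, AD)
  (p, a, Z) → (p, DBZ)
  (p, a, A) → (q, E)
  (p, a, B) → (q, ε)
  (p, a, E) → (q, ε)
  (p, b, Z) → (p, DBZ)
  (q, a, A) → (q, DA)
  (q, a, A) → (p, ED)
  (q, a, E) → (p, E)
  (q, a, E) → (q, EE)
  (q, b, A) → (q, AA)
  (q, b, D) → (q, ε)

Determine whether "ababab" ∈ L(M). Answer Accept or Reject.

No computation consumes all input and reaches a final state.

Reject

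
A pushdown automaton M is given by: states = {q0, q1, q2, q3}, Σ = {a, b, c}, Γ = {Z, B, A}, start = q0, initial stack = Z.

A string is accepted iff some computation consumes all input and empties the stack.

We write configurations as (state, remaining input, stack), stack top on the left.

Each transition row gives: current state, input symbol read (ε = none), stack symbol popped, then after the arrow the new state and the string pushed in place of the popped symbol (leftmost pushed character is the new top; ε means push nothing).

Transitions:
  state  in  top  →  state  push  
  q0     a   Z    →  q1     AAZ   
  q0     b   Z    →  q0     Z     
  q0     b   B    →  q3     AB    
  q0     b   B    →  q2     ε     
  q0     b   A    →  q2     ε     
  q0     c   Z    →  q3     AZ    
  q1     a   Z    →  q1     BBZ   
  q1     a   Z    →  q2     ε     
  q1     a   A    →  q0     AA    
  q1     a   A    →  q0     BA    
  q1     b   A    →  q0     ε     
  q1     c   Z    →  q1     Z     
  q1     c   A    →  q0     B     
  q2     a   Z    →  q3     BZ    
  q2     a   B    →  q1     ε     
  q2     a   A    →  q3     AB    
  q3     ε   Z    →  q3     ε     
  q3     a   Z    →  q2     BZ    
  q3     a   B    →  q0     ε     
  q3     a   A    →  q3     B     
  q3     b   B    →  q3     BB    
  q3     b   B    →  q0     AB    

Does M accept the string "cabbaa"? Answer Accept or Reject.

Accept

One accepting computation: (q0, cabbaa, Z) ⊢ (q3, abbaa, AZ) ⊢ (q3, bbaa, BZ) ⊢ (q0, baa, ABZ) ⊢ (q2, aa, BZ) ⊢ (q1, a, Z) ⊢ (q2, ε, ε)
All input consumed and the stack is empty.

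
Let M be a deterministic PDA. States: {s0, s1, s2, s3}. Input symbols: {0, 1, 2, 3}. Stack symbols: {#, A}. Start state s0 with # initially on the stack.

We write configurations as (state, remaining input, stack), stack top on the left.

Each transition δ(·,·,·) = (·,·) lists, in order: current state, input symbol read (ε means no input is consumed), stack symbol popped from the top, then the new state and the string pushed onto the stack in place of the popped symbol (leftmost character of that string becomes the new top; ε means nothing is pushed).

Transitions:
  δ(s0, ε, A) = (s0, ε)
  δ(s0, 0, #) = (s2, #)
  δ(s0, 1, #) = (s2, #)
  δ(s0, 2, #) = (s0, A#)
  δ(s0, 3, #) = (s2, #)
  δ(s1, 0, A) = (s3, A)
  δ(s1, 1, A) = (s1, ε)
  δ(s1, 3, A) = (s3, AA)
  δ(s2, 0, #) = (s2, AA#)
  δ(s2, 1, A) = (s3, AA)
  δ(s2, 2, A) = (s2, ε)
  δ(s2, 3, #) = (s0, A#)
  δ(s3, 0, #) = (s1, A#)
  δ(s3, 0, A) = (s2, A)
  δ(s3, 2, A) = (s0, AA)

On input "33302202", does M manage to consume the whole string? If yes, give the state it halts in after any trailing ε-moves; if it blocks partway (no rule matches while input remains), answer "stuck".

s2

(s0, 33302202, #)
  read 3, top #: go to s2, push # → (s2, 3302202, #)
  read 3, top #: go to s0, push A# → (s0, 302202, A#)
  ε-move, top A: go to s0, push ε → (s0, 302202, #)
  read 3, top #: go to s2, push # → (s2, 02202, #)
  read 0, top #: go to s2, push AA# → (s2, 2202, AA#)
  read 2, top A: go to s2, push ε → (s2, 202, A#)
  read 2, top A: go to s2, push ε → (s2, 02, #)
  read 0, top #: go to s2, push AA# → (s2, 2, AA#)
  read 2, top A: go to s2, push ε → (s2, ε, A#)
All input consumed; M is in state s2.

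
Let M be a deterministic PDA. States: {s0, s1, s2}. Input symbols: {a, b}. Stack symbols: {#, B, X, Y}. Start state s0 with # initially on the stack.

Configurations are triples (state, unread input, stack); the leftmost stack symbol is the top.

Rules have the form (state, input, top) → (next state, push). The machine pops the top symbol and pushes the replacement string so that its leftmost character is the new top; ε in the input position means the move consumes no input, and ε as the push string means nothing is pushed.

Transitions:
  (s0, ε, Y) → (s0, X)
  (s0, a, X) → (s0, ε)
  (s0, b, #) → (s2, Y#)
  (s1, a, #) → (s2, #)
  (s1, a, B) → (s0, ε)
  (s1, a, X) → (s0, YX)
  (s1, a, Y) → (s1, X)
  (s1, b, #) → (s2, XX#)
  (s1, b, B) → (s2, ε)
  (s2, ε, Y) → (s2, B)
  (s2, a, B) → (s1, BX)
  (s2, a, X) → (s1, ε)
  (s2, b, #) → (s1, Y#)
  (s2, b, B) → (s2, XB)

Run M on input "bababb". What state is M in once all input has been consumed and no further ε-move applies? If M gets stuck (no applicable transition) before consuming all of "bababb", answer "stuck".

(s0, bababb, #)
  read b, top #: go to s2, push Y# → (s2, ababb, Y#)
  ε-move, top Y: go to s2, push B → (s2, ababb, B#)
  read a, top B: go to s1, push BX → (s1, babb, BX#)
  read b, top B: go to s2, push ε → (s2, abb, X#)
  read a, top X: go to s1, push ε → (s1, bb, #)
  read b, top #: go to s2, push XX# → (s2, b, XX#)
No transition for (s2, b, top X); M blocks with input b remaining.

stuck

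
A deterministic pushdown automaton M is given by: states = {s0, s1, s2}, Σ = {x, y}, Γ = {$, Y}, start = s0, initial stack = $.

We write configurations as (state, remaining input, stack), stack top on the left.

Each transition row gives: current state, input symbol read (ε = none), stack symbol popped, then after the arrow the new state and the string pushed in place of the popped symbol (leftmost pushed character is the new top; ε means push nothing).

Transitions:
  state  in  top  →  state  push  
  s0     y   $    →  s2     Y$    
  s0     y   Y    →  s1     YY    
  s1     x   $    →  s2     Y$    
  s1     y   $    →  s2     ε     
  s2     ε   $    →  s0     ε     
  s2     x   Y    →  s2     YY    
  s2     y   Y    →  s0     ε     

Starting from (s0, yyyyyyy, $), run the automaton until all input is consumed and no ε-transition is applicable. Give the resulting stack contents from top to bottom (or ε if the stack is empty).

Y$

(s0, yyyyyyy, $)
  read y, top $: go to s2, push Y$ → (s2, yyyyyy, Y$)
  read y, top Y: go to s0, push ε → (s0, yyyyy, $)
  read y, top $: go to s2, push Y$ → (s2, yyyy, Y$)
  read y, top Y: go to s0, push ε → (s0, yyy, $)
  read y, top $: go to s2, push Y$ → (s2, yy, Y$)
  read y, top Y: go to s0, push ε → (s0, y, $)
  read y, top $: go to s2, push Y$ → (s2, ε, Y$)
All input consumed in state s2 with stack Y$.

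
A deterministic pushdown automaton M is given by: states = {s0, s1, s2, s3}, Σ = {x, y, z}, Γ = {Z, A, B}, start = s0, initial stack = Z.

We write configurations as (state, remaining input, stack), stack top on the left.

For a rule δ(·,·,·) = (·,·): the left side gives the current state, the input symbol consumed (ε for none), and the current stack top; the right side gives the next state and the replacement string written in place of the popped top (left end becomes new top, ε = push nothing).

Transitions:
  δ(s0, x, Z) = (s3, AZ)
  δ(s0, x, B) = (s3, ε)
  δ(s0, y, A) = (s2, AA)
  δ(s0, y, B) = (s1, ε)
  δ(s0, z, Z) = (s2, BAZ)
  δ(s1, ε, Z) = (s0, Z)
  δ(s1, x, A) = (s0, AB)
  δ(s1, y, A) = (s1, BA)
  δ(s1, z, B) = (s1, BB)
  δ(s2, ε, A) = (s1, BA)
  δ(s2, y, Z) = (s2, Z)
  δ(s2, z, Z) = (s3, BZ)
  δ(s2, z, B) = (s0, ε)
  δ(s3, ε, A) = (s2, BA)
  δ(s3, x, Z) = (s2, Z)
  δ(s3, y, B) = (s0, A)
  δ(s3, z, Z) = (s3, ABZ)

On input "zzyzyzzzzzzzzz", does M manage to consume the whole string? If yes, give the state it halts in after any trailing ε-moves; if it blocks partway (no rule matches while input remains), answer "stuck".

stuck

(s0, zzyzyzzzzzzzzz, Z)
  read z, top Z: go to s2, push BAZ → (s2, zyzyzzzzzzzzz, BAZ)
  read z, top B: go to s0, push ε → (s0, yzyzzzzzzzzz, AZ)
  read y, top A: go to s2, push AA → (s2, zyzzzzzzzzz, AAZ)
  ε-move, top A: go to s1, push BA → (s1, zyzzzzzzzzz, BAAZ)
  read z, top B: go to s1, push BB → (s1, yzzzzzzzzz, BBAAZ)
No transition for (s1, y, top B); M blocks with input yzzzzzzzzz remaining.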